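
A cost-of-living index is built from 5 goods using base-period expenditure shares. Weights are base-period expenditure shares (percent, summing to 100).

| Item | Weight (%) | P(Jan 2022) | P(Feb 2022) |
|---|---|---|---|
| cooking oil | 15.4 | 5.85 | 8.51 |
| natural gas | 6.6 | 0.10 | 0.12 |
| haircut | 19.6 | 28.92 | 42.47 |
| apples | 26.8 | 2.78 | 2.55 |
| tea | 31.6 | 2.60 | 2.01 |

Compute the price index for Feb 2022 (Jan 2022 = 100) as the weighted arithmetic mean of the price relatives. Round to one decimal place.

108.1

cooking oil: 15.4 × (8.51/5.85) = 15.4 × 1.454701 = 22.4024
natural gas: 6.6 × (0.12/0.10) = 6.6 × 1.200000 = 7.9200
haircut: 19.6 × (42.47/28.92) = 19.6 × 1.468534 = 28.7833
apples: 26.8 × (2.55/2.78) = 26.8 × 0.917266 = 24.5827
tea: 31.6 × (2.01/2.60) = 31.6 × 0.773077 = 24.4292
Index = Σ wᵢ·(p₁ᵢ/p₀ᵢ) = 22.4024 + 7.9200 + 28.7833 + 24.5827 + 24.4292 = 108.1176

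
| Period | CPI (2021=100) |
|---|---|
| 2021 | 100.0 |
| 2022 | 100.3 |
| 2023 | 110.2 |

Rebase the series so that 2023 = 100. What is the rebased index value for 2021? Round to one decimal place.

Rebased(2021) = 100.0 / 110.2 × 100 = 90.7441

90.7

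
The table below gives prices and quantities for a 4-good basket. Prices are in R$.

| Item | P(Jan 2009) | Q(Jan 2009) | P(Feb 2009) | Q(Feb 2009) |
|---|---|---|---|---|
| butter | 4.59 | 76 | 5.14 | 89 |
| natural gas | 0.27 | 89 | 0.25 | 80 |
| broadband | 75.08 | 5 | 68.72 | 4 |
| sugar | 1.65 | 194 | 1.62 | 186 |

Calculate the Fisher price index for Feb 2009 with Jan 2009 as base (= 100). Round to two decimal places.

Laspeyres component (base-period weights):
ΣP(Feb 2009)Q(Jan 2009) = 5.14×76 + 0.25×89 + 68.72×5 + 1.62×194 = 390.64 + 22.25 + 343.6 + 314.28 = 1070.77
ΣP(Jan 2009)Q(Jan 2009) = 4.59×76 + 0.27×89 + 75.08×5 + 1.65×194 = 348.84 + 24.03 + 375.4 + 320.1 = 1068.37
L = 1070.77 / 1068.37 × 100 = 100.2246
Paasche component (current-period weights):
ΣP(Feb 2009)Q(Feb 2009) = 5.14×89 + 0.25×80 + 68.72×4 + 1.62×186 = 457.46 + 20 + 274.88 + 301.32 = 1053.66
ΣP(Jan 2009)Q(Feb 2009) = 4.59×89 + 0.27×80 + 75.08×4 + 1.65×186 = 408.51 + 21.6 + 300.32 + 306.9 = 1037.33
P = 1053.66 / 1037.33 × 100 = 101.5742
Fisher = √(L × P) = √(100.2246 × 101.5742) = 100.8972

100.90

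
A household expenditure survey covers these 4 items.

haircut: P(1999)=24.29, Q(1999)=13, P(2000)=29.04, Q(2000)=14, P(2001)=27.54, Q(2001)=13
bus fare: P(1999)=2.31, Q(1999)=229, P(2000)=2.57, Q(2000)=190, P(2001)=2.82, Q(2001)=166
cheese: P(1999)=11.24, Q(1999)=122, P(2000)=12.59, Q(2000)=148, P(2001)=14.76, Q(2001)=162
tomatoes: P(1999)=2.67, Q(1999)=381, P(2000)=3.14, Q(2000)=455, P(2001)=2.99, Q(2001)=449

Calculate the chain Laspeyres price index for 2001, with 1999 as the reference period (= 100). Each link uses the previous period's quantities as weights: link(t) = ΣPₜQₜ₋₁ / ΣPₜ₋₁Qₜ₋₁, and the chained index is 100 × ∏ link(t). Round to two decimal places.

122.02

Link 1999→2000:
ΣP(2000)Q(1999) = 29.04×13 + 2.57×229 + 12.59×122 + 3.14×381 = 377.52 + 588.53 + 1535.98 + 1196.34 = 3698.37
ΣP(1999)Q(1999) = 24.29×13 + 2.31×229 + 11.24×122 + 2.67×381 = 315.77 + 528.99 + 1371.28 + 1017.27 = 3233.31
link = 3698.37/3233.31 = 1.143834
Link 2000→2001:
ΣP(2001)Q(2000) = 27.54×14 + 2.82×190 + 14.76×148 + 2.99×455 = 385.56 + 535.8 + 2184.48 + 1360.45 = 4466.29
ΣP(2000)Q(2000) = 29.04×14 + 2.57×190 + 12.59×148 + 3.14×455 = 406.56 + 488.3 + 1863.32 + 1428.7 = 4186.88
link = 4466.29/4186.88 = 1.066735
Chained index = 100 × 1.143834 × 1.066735 = 122.0167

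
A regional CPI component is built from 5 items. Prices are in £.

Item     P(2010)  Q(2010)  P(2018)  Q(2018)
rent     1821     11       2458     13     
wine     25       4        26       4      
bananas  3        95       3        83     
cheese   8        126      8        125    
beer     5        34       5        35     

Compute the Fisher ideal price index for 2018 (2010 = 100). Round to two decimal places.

132.67

Laspeyres component (base-period weights):
ΣP(2018)Q(2010) = 2458×11 + 26×4 + 3×95 + 8×126 + 5×34 = 27038 + 104 + 285 + 1008 + 170 = 28605
ΣP(2010)Q(2010) = 1821×11 + 25×4 + 3×95 + 8×126 + 5×34 = 20031 + 100 + 285 + 1008 + 170 = 21594
L = 28605 / 21594 × 100 = 132.4674
Paasche component (current-period weights):
ΣP(2018)Q(2018) = 2458×13 + 26×4 + 3×83 + 8×125 + 5×35 = 31954 + 104 + 249 + 1000 + 175 = 33482
ΣP(2010)Q(2018) = 1821×13 + 25×4 + 3×83 + 8×125 + 5×35 = 23673 + 100 + 249 + 1000 + 175 = 25197
P = 33482 / 25197 × 100 = 132.8809
Fisher = √(L × P) = √(132.4674 × 132.8809) = 132.6740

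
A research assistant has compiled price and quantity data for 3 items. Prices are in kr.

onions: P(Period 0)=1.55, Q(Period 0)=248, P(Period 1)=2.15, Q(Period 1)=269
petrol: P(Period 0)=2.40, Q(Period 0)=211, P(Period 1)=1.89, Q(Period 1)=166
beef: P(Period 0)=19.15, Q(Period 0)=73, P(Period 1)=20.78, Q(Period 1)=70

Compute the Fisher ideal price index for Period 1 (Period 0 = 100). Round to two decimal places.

Laspeyres component (base-period weights):
ΣP(Period 1)Q(Period 0) = 2.15×248 + 1.89×211 + 20.78×73 = 533.2 + 398.79 + 1516.94 = 2448.93
ΣP(Period 0)Q(Period 0) = 1.55×248 + 2.40×211 + 19.15×73 = 384.4 + 506.4 + 1397.95 = 2288.75
L = 2448.93 / 2288.75 × 100 = 106.9986
Paasche component (current-period weights):
ΣP(Period 1)Q(Period 1) = 2.15×269 + 1.89×166 + 20.78×70 = 578.35 + 313.74 + 1454.6 = 2346.69
ΣP(Period 0)Q(Period 1) = 1.55×269 + 2.40×166 + 19.15×70 = 416.95 + 398.4 + 1340.5 = 2155.85
P = 2346.69 / 2155.85 × 100 = 108.8522
Fisher = √(L × P) = √(106.9986 × 108.8522) = 107.9214

107.92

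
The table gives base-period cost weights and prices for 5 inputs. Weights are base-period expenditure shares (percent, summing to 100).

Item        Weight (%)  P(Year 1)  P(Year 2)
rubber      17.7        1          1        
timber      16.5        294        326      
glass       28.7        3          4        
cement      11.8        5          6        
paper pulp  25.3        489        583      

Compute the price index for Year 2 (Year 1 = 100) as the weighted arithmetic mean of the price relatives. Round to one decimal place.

118.6

rubber: 17.7 × (1/1) = 17.7 × 1.000000 = 17.7000
timber: 16.5 × (326/294) = 16.5 × 1.108844 = 18.2959
glass: 28.7 × (4/3) = 28.7 × 1.333333 = 38.2667
cement: 11.8 × (6/5) = 11.8 × 1.200000 = 14.1600
paper pulp: 25.3 × (583/489) = 25.3 × 1.192229 = 30.1634
Index = Σ wᵢ·(p₁ᵢ/p₀ᵢ) = 17.7000 + 18.2959 + 38.2667 + 14.1600 + 30.1634 = 118.5860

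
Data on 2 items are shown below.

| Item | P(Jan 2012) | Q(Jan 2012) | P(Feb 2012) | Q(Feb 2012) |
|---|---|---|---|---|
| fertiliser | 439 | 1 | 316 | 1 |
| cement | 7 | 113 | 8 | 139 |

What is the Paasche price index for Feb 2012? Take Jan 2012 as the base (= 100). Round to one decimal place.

101.1

Paasche price index uses current-period quantities as weights.
ΣP(Feb 2012)·Q(Feb 2012) = 316×1 + 8×139 = 316 + 1112 = 1428
ΣP(Jan 2012)·Q(Feb 2012) = 439×1 + 7×139 = 439 + 973 = 1412
Index = 1428 / 1412 × 100 = 101.1331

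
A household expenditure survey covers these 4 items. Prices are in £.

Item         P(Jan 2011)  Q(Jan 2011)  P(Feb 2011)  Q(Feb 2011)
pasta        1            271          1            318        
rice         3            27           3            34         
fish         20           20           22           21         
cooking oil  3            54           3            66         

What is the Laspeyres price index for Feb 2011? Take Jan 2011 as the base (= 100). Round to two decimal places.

104.38

Laspeyres price index uses base-period quantities as weights.
ΣP(Feb 2011)·Q(Jan 2011) = 1×271 + 3×27 + 22×20 + 3×54 = 271 + 81 + 440 + 162 = 954
ΣP(Jan 2011)·Q(Jan 2011) = 1×271 + 3×27 + 20×20 + 3×54 = 271 + 81 + 400 + 162 = 914
Index = 954 / 914 × 100 = 104.3764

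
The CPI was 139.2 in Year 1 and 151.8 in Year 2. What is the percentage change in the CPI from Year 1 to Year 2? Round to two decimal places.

9.05%

Change = (151.8 − 139.2) / 139.2 × 100
       = 12.6 / 139.2 × 100 = 9.0517%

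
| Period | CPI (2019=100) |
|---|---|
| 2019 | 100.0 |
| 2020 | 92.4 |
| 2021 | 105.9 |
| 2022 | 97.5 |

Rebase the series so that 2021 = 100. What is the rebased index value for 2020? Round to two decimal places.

87.25

Rebased(2020) = 92.4 / 105.9 × 100 = 87.2521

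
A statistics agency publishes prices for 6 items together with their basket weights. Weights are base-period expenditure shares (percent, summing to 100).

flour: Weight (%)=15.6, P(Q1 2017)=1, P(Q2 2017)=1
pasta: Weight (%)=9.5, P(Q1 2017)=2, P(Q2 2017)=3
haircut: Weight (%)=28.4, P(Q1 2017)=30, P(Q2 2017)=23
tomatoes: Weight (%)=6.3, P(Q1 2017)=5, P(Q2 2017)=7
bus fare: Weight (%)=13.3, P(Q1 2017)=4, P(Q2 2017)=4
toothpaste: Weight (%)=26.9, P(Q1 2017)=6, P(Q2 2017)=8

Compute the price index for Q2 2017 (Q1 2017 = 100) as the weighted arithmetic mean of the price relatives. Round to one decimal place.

109.6

flour: 15.6 × (1/1) = 15.6 × 1.000000 = 15.6000
pasta: 9.5 × (3/2) = 9.5 × 1.500000 = 14.2500
haircut: 28.4 × (23/30) = 28.4 × 0.766667 = 21.7733
tomatoes: 6.3 × (7/5) = 6.3 × 1.400000 = 8.8200
bus fare: 13.3 × (4/4) = 13.3 × 1.000000 = 13.3000
toothpaste: 26.9 × (8/6) = 26.9 × 1.333333 = 35.8667
Index = Σ wᵢ·(p₁ᵢ/p₀ᵢ) = 15.6000 + 14.2500 + 21.7733 + 8.8200 + 13.3000 + 35.8667 = 109.6100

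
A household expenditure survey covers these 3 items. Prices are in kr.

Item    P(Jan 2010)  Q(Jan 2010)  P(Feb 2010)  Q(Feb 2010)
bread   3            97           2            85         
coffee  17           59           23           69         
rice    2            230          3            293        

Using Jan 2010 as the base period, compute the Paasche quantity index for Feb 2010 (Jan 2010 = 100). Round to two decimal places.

117.63

Paasche quantity index uses current-period prices as weights.
ΣP(Feb 2010)·Q(Feb 2010) = 2×85 + 23×69 + 3×293 = 170 + 1587 + 879 = 2636
ΣP(Feb 2010)·Q(Jan 2010) = 2×97 + 23×59 + 3×230 = 194 + 1357 + 690 = 2241
Index = 2636 / 2241 × 100 = 117.6261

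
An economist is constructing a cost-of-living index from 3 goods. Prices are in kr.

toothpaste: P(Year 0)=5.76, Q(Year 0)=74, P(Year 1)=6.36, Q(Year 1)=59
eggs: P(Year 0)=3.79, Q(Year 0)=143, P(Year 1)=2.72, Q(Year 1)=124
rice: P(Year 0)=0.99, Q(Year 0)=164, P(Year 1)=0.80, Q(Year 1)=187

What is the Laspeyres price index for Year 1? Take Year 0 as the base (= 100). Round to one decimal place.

Laspeyres price index uses base-period quantities as weights.
ΣP(Year 1)·Q(Year 0) = 6.36×74 + 2.72×143 + 0.80×164 = 470.64 + 388.96 + 131.2 = 990.8
ΣP(Year 0)·Q(Year 0) = 5.76×74 + 3.79×143 + 0.99×164 = 426.24 + 541.97 + 162.36 = 1130.57
Index = 990.8 / 1130.57 × 100 = 87.6372

87.6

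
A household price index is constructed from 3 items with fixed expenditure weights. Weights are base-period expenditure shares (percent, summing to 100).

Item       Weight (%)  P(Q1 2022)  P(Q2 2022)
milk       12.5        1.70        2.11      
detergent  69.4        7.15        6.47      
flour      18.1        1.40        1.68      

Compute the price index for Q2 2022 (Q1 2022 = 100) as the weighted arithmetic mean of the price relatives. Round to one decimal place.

milk: 12.5 × (2.11/1.70) = 12.5 × 1.241176 = 15.5147
detergent: 69.4 × (6.47/7.15) = 69.4 × 0.904895 = 62.7997
flour: 18.1 × (1.68/1.40) = 18.1 × 1.200000 = 21.7200
Index = Σ wᵢ·(p₁ᵢ/p₀ᵢ) = 15.5147 + 62.7997 + 21.7200 = 100.0344

100.0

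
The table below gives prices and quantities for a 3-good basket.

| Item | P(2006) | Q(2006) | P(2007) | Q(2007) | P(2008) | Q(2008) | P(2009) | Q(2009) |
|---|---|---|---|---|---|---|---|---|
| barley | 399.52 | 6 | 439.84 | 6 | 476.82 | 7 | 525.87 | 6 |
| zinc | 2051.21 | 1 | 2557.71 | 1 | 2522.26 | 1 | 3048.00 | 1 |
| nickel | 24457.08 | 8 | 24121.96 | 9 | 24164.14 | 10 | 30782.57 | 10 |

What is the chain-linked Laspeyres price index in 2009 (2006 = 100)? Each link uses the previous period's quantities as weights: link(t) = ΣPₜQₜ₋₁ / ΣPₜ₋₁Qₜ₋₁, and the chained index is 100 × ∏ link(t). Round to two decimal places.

Link 2006→2007:
ΣP(2007)Q(2006) = 439.84×6 + 2557.71×1 + 24121.96×8 = 2639.04 + 2557.71 + 192975.68 = 198172.43
ΣP(2006)Q(2006) = 399.52×6 + 2051.21×1 + 24457.08×8 = 2397.12 + 2051.21 + 195656.64 = 200104.97
link = 198172.43/200104.97 = 0.990342
Link 2007→2008:
ΣP(2008)Q(2007) = 476.82×6 + 2522.26×1 + 24164.14×9 = 2860.92 + 2522.26 + 217477.26 = 222860.44
ΣP(2007)Q(2007) = 439.84×6 + 2557.71×1 + 24121.96×9 = 2639.04 + 2557.71 + 217097.64 = 222294.39
link = 222860.44/222294.39 = 1.002546
Link 2008→2009:
ΣP(2009)Q(2008) = 525.87×7 + 3048.00×1 + 30782.57×10 = 3681.09 + 3048 + 307825.7 = 314554.79
ΣP(2008)Q(2008) = 476.82×7 + 2522.26×1 + 24164.14×10 = 3337.74 + 2522.26 + 241641.4 = 247501.4
link = 314554.79/247501.4 = 1.270921
Chained index = 100 × 0.990342 × 1.002546 × 1.270921 = 126.1852

126.19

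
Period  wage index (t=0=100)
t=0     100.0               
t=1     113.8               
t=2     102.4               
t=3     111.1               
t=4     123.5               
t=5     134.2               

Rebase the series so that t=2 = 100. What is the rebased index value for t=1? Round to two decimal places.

111.13

Rebased(t=1) = 113.8 / 102.4 × 100 = 111.1328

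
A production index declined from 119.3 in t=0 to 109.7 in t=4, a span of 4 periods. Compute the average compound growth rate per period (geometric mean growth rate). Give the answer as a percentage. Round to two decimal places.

-2.08%

Growth factor = (109.7/119.3)^(1/4) = (0.919531)^(1/4) = 0.979245
Growth rate = 0.979245 − 1 = -0.020755 = -2.0755%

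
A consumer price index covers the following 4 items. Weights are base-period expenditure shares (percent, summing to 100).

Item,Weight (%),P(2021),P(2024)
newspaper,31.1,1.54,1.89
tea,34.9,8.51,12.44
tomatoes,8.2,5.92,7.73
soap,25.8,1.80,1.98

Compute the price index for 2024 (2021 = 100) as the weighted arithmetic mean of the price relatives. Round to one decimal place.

newspaper: 31.1 × (1.89/1.54) = 31.1 × 1.227273 = 38.1682
tea: 34.9 × (12.44/8.51) = 34.9 × 1.461810 = 51.0172
tomatoes: 8.2 × (7.73/5.92) = 8.2 × 1.305743 = 10.7071
soap: 25.8 × (1.98/1.80) = 25.8 × 1.100000 = 28.3800
Index = Σ wᵢ·(p₁ᵢ/p₀ᵢ) = 38.1682 + 51.0172 + 10.7071 + 28.3800 = 128.2724

128.3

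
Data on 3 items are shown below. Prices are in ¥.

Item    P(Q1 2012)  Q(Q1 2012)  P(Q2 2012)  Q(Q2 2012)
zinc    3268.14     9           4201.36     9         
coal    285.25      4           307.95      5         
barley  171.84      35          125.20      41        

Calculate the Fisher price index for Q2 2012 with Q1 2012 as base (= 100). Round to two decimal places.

118.09

Laspeyres component (base-period weights):
ΣP(Q2 2012)Q(Q1 2012) = 4201.36×9 + 307.95×4 + 125.20×35 = 37812.24 + 1231.8 + 4382 = 43426.04
ΣP(Q1 2012)Q(Q1 2012) = 3268.14×9 + 285.25×4 + 171.84×35 = 29413.26 + 1141 + 6014.4 = 36568.66
L = 43426.04 / 36568.66 × 100 = 118.7521
Paasche component (current-period weights):
ΣP(Q2 2012)Q(Q2 2012) = 4201.36×9 + 307.95×5 + 125.20×41 = 37812.24 + 1539.75 + 5133.2 = 44485.19
ΣP(Q1 2012)Q(Q2 2012) = 3268.14×9 + 285.25×5 + 171.84×41 = 29413.26 + 1426.25 + 7045.44 = 37884.95
P = 44485.19 / 37884.95 × 100 = 117.4218
Fisher = √(L × P) = √(118.7521 × 117.4218) = 118.0851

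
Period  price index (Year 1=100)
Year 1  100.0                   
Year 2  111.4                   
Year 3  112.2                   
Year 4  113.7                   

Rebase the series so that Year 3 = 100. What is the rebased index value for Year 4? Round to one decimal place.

Rebased(Year 4) = 113.7 / 112.2 × 100 = 101.3369

101.3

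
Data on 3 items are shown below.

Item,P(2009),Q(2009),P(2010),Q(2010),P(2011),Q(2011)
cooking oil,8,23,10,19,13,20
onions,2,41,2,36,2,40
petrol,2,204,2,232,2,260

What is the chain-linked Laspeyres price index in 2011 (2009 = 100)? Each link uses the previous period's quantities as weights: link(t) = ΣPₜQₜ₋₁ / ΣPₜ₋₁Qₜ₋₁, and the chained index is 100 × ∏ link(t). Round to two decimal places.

115.21

Link 2009→2010:
ΣP(2010)Q(2009) = 10×23 + 2×41 + 2×204 = 230 + 82 + 408 = 720
ΣP(2009)Q(2009) = 8×23 + 2×41 + 2×204 = 184 + 82 + 408 = 674
link = 720/674 = 1.068249
Link 2010→2011:
ΣP(2011)Q(2010) = 13×19 + 2×36 + 2×232 = 247 + 72 + 464 = 783
ΣP(2010)Q(2010) = 10×19 + 2×36 + 2×232 = 190 + 72 + 464 = 726
link = 783/726 = 1.078512
Chained index = 100 × 1.068249 × 1.078512 = 115.2120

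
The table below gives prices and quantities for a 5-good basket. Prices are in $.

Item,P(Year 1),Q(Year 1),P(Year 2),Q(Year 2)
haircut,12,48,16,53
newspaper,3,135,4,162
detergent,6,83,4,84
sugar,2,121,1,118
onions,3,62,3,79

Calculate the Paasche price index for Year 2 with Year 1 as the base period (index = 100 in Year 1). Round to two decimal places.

Paasche price index uses current-period quantities as weights.
ΣP(Year 2)·Q(Year 2) = 16×53 + 4×162 + 4×84 + 1×118 + 3×79 = 848 + 648 + 336 + 118 + 237 = 2187
ΣP(Year 1)·Q(Year 2) = 12×53 + 3×162 + 6×84 + 2×118 + 3×79 = 636 + 486 + 504 + 236 + 237 = 2099
Index = 2187 / 2099 × 100 = 104.1925

104.19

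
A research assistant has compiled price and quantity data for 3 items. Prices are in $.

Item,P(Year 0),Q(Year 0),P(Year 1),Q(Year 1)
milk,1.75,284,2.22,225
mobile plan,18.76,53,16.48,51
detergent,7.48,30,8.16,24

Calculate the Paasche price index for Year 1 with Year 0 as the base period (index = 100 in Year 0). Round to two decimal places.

Paasche price index uses current-period quantities as weights.
ΣP(Year 1)·Q(Year 1) = 2.22×225 + 16.48×51 + 8.16×24 = 499.5 + 840.48 + 195.84 = 1535.82
ΣP(Year 0)·Q(Year 1) = 1.75×225 + 18.76×51 + 7.48×24 = 393.75 + 956.76 + 179.52 = 1530.03
Index = 1535.82 / 1530.03 × 100 = 100.3784

100.38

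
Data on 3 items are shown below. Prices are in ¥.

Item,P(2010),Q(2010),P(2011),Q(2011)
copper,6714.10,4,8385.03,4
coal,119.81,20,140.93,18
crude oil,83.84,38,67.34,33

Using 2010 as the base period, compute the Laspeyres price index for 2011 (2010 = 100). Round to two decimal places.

Laspeyres price index uses base-period quantities as weights.
ΣP(2011)·Q(2010) = 8385.03×4 + 140.93×20 + 67.34×38 = 33540.12 + 2818.6 + 2558.92 = 38917.64
ΣP(2010)·Q(2010) = 6714.10×4 + 119.81×20 + 83.84×38 = 26856.4 + 2396.2 + 3185.92 = 32438.52
Index = 38917.64 / 32438.52 × 100 = 119.9735

119.97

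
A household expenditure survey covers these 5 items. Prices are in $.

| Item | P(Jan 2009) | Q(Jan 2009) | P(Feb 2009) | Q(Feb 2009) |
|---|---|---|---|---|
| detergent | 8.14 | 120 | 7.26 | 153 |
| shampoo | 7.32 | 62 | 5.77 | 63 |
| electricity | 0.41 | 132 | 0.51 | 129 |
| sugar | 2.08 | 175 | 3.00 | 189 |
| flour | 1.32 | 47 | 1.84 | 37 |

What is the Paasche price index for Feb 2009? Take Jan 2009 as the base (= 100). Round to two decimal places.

98.81

Paasche price index uses current-period quantities as weights.
ΣP(Feb 2009)·Q(Feb 2009) = 7.26×153 + 5.77×63 + 0.51×129 + 3.00×189 + 1.84×37 = 1110.78 + 363.51 + 65.79 + 567 + 68.08 = 2175.16
ΣP(Jan 2009)·Q(Feb 2009) = 8.14×153 + 7.32×63 + 0.41×129 + 2.08×189 + 1.32×37 = 1245.42 + 461.16 + 52.89 + 393.12 + 48.84 = 2201.43
Index = 2175.16 / 2201.43 × 100 = 98.8067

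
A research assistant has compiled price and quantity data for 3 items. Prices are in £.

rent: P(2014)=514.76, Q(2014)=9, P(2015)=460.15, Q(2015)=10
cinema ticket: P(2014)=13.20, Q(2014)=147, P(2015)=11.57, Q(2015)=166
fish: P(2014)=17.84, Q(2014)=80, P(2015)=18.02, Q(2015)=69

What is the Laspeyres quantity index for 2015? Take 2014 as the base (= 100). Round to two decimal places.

107.12

Laspeyres quantity index uses base-period prices as weights.
ΣP(2014)·Q(2015) = 514.76×10 + 13.20×166 + 17.84×69 = 5147.6 + 2191.2 + 1230.96 = 8569.76
ΣP(2014)·Q(2014) = 514.76×9 + 13.20×147 + 17.84×80 = 4632.84 + 1940.4 + 1427.2 = 8000.44
Index = 8569.76 / 8000.44 × 100 = 107.1161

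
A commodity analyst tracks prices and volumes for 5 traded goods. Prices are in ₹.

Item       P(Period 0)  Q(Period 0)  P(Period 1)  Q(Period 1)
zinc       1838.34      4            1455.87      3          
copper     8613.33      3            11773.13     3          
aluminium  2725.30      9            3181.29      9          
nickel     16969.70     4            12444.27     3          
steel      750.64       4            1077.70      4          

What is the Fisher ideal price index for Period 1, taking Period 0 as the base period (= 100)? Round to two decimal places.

98.21

Laspeyres component (base-period weights):
ΣP(Period 1)Q(Period 0) = 1455.87×4 + 11773.13×3 + 3181.29×9 + 12444.27×4 + 1077.70×4 = 5823.48 + 35319.39 + 28631.61 + 49777.08 + 4310.8 = 123862.36
ΣP(Period 0)Q(Period 0) = 1838.34×4 + 8613.33×3 + 2725.30×9 + 16969.70×4 + 750.64×4 = 7353.36 + 25839.99 + 24527.7 + 67878.8 + 3002.56 = 128602.41
L = 123862.36 / 128602.41 × 100 = 96.3142
Paasche component (current-period weights):
ΣP(Period 1)Q(Period 1) = 1455.87×3 + 11773.13×3 + 3181.29×9 + 12444.27×3 + 1077.70×4 = 4367.61 + 35319.39 + 28631.61 + 37332.81 + 4310.8 = 109962.22
ΣP(Period 0)Q(Period 1) = 1838.34×3 + 8613.33×3 + 2725.30×9 + 16969.70×3 + 750.64×4 = 5515.02 + 25839.99 + 24527.7 + 50909.1 + 3002.56 = 109794.37
P = 109962.22 / 109794.37 × 100 = 100.1529
Fisher = √(L × P) = √(96.3142 × 100.1529) = 98.2148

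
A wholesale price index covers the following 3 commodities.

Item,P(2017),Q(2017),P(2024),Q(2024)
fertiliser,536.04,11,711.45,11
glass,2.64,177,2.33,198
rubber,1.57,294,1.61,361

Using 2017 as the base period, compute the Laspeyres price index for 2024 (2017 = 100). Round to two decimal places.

127.64

Laspeyres price index uses base-period quantities as weights.
ΣP(2024)·Q(2017) = 711.45×11 + 2.33×177 + 1.61×294 = 7825.95 + 412.41 + 473.34 = 8711.7
ΣP(2017)·Q(2017) = 536.04×11 + 2.64×177 + 1.57×294 = 5896.44 + 467.28 + 461.58 = 6825.3
Index = 8711.7 / 6825.3 × 100 = 127.6383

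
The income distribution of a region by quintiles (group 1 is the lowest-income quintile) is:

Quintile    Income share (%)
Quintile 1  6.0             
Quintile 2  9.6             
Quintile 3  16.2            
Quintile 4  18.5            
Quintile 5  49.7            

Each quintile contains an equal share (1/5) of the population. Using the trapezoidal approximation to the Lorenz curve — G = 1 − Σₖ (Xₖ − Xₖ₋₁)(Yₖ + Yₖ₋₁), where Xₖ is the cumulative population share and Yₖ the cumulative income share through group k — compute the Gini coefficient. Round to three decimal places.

Cumulative income shares Yₖ: 0.0600, 0.1560, 0.3180, 0.5030, 1.0000
Σ (Xₖ−Xₖ₋₁)(Yₖ+Yₖ₋₁) = (1/5)(0.0600+0.0000) + (1/5)(0.1560+0.0600) + (1/5)(0.3180+0.1560) + (1/5)(0.5030+0.3180) + (1/5)(1.0000+0.5030)
  = 0.0120 + 0.0432 + 0.0948 + 0.1642 + 0.3006 = 0.6148
G = 1 − 0.6148 = 0.3852

0.385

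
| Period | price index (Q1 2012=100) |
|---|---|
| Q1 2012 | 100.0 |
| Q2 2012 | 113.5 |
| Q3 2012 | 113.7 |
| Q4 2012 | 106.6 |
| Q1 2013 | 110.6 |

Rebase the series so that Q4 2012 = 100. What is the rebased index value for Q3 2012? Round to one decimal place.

106.7

Rebased(Q3 2012) = 113.7 / 106.6 × 100 = 106.6604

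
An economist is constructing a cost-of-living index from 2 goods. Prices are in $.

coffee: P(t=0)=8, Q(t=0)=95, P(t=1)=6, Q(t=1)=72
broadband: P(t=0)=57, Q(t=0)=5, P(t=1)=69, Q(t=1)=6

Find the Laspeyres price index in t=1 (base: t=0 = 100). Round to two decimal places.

Laspeyres price index uses base-period quantities as weights.
ΣP(t=1)·Q(t=0) = 6×95 + 69×5 = 570 + 345 = 915
ΣP(t=0)·Q(t=0) = 8×95 + 57×5 = 760 + 285 = 1045
Index = 915 / 1045 × 100 = 87.5598

87.56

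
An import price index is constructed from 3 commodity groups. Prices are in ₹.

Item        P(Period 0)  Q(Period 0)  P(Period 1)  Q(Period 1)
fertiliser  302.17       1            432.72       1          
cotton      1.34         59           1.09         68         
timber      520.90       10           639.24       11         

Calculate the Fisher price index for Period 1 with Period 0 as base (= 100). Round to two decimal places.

Laspeyres component (base-period weights):
ΣP(Period 1)Q(Period 0) = 432.72×1 + 1.09×59 + 639.24×10 = 432.72 + 64.31 + 6392.4 = 6889.43
ΣP(Period 0)Q(Period 0) = 302.17×1 + 1.34×59 + 520.90×10 = 302.17 + 79.06 + 5209 = 5590.23
L = 6889.43 / 5590.23 × 100 = 123.2405
Paasche component (current-period weights):
ΣP(Period 1)Q(Period 1) = 432.72×1 + 1.09×68 + 639.24×11 = 432.72 + 74.12 + 7031.64 = 7538.48
ΣP(Period 0)Q(Period 1) = 302.17×1 + 1.34×68 + 520.90×11 = 302.17 + 91.12 + 5729.9 = 6123.19
P = 7538.48 / 6123.19 × 100 = 123.1136
Fisher = √(L × P) = √(123.2405 × 123.1136) = 123.1771

123.18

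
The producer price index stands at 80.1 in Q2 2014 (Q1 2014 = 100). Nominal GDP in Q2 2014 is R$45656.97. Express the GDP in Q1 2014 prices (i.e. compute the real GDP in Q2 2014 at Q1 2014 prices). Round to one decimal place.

57000.0

Real = Nominal ÷ (Index/100) = 45656.97 ÷ (80.1/100)
     = 45656.97 ÷ 0.801 = 56999.9625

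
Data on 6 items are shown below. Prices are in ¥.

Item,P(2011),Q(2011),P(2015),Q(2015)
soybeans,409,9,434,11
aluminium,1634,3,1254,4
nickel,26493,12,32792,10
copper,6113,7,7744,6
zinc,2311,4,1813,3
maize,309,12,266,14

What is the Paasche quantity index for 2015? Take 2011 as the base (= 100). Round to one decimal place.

84.4

Paasche quantity index uses current-period prices as weights.
ΣP(2015)·Q(2015) = 434×11 + 1254×4 + 32792×10 + 7744×6 + 1813×3 + 266×14 = 4774 + 5016 + 327920 + 46464 + 5439 + 3724 = 393337
ΣP(2015)·Q(2011) = 434×9 + 1254×3 + 32792×12 + 7744×7 + 1813×4 + 266×12 = 3906 + 3762 + 393504 + 54208 + 7252 + 3192 = 465824
Index = 393337 / 465824 × 100 = 84.4390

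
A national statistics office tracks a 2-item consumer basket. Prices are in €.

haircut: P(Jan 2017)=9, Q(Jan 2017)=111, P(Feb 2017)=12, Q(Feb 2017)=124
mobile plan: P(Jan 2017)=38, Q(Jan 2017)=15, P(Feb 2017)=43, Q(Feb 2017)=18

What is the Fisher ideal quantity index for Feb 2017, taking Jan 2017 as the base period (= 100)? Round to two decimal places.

114.57

Laspeyres component (base-period weights):
ΣP(Jan 2017)Q(Feb 2017) = 9×124 + 38×18 = 1116 + 684 = 1800
ΣP(Jan 2017)Q(Jan 2017) = 9×111 + 38×15 = 999 + 570 = 1569
L = 1800 / 1569 × 100 = 114.7228
Paasche component (current-period weights):
ΣP(Feb 2017)Q(Feb 2017) = 12×124 + 43×18 = 1488 + 774 = 2262
ΣP(Feb 2017)Q(Jan 2017) = 12×111 + 43×15 = 1332 + 645 = 1977
P = 2262 / 1977 × 100 = 114.4158
Fisher = √(L × P) = √(114.7228 × 114.4158) = 114.5692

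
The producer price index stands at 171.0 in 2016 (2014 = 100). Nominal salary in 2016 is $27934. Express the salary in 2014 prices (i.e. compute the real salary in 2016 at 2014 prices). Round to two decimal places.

Real = Nominal ÷ (Index/100) = 27934 ÷ (171.0/100)
     = 27934 ÷ 1.710 = 16335.6725

16335.67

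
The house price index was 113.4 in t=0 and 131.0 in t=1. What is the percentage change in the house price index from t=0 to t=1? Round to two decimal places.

15.52%

Change = (131.0 − 113.4) / 113.4 × 100
       = 17.6 / 113.4 × 100 = 15.5203%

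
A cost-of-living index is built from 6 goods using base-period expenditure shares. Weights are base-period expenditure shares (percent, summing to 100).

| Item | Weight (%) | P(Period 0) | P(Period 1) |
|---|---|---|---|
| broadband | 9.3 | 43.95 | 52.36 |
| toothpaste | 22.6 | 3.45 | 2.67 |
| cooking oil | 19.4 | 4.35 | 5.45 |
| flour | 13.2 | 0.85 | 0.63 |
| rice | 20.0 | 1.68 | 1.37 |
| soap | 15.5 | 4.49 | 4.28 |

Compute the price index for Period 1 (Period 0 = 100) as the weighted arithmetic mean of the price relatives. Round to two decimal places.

93.74

broadband: 9.3 × (52.36/43.95) = 9.3 × 1.191354 = 11.0796
toothpaste: 22.6 × (2.67/3.45) = 22.6 × 0.773913 = 17.4904
cooking oil: 19.4 × (5.45/4.35) = 19.4 × 1.252874 = 24.3057
flour: 13.2 × (0.63/0.85) = 13.2 × 0.741176 = 9.7835
rice: 20.0 × (1.37/1.68) = 20.0 × 0.815476 = 16.3095
soap: 15.5 × (4.28/4.49) = 15.5 × 0.953229 = 14.7751
Index = Σ wᵢ·(p₁ᵢ/p₀ᵢ) = 11.0796 + 17.4904 + 24.3057 + 9.7835 + 16.3095 + 14.7751 = 93.7439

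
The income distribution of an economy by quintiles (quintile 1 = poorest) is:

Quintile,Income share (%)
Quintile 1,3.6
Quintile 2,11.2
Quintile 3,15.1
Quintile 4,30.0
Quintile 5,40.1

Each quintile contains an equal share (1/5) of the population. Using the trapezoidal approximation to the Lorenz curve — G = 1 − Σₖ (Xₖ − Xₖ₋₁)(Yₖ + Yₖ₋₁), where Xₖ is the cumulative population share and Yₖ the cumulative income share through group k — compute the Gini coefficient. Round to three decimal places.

Cumulative income shares Yₖ: 0.0360, 0.1480, 0.2990, 0.5990, 1.0000
Σ (Xₖ−Xₖ₋₁)(Yₖ+Yₖ₋₁) = (1/5)(0.0360+0.0000) + (1/5)(0.1480+0.0360) + (1/5)(0.2990+0.1480) + (1/5)(0.5990+0.2990) + (1/5)(1.0000+0.5990)
  = 0.0072 + 0.0368 + 0.0894 + 0.1796 + 0.3198 = 0.6328
G = 1 − 0.6328 = 0.3672

0.367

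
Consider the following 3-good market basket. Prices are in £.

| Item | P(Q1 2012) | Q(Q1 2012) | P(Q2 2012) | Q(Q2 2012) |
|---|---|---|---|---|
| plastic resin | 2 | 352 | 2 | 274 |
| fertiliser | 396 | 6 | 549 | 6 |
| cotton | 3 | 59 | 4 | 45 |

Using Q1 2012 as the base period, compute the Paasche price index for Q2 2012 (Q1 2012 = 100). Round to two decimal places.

131.48

Paasche price index uses current-period quantities as weights.
ΣP(Q2 2012)·Q(Q2 2012) = 2×274 + 549×6 + 4×45 = 548 + 3294 + 180 = 4022
ΣP(Q1 2012)·Q(Q2 2012) = 2×274 + 396×6 + 3×45 = 548 + 2376 + 135 = 3059
Index = 4022 / 3059 × 100 = 131.4809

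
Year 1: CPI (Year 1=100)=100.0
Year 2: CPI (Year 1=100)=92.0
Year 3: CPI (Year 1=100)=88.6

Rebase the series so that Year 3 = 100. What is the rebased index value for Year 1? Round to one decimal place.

112.9

Rebased(Year 1) = 100.0 / 88.6 × 100 = 112.8668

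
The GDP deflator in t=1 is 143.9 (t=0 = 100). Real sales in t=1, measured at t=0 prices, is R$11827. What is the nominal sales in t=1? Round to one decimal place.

17019.1

Nominal = Real × (Index/100) = 11827 × (143.9/100)
        = 11827 × 1.439 = 17019.0530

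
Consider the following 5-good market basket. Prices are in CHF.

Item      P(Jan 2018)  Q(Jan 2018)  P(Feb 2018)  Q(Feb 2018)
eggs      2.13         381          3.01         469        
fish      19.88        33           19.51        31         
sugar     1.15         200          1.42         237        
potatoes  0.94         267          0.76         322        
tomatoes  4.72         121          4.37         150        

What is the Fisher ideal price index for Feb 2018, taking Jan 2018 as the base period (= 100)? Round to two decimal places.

Laspeyres component (base-period weights):
ΣP(Feb 2018)Q(Jan 2018) = 3.01×381 + 19.51×33 + 1.42×200 + 0.76×267 + 4.37×121 = 1146.81 + 643.83 + 284 + 202.92 + 528.77 = 2806.33
ΣP(Jan 2018)Q(Jan 2018) = 2.13×381 + 19.88×33 + 1.15×200 + 0.94×267 + 4.72×121 = 811.53 + 656.04 + 230 + 250.98 + 571.12 = 2519.67
L = 2806.33 / 2519.67 × 100 = 111.3769
Paasche component (current-period weights):
ΣP(Feb 2018)Q(Feb 2018) = 3.01×469 + 19.51×31 + 1.42×237 + 0.76×322 + 4.37×150 = 1411.69 + 604.81 + 336.54 + 244.72 + 655.5 = 3253.26
ΣP(Jan 2018)Q(Feb 2018) = 2.13×469 + 19.88×31 + 1.15×237 + 0.94×322 + 4.72×150 = 998.97 + 616.28 + 272.55 + 302.68 + 708 = 2898.48
P = 3253.26 / 2898.48 × 100 = 112.2402
Fisher = √(L × P) = √(111.3769 × 112.2402) = 111.8077

111.81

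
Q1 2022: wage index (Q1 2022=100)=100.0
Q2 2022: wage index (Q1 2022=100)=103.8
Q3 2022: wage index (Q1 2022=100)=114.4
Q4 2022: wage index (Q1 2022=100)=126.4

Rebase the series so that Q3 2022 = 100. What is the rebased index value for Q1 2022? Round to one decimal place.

87.4

Rebased(Q1 2022) = 100.0 / 114.4 × 100 = 87.4126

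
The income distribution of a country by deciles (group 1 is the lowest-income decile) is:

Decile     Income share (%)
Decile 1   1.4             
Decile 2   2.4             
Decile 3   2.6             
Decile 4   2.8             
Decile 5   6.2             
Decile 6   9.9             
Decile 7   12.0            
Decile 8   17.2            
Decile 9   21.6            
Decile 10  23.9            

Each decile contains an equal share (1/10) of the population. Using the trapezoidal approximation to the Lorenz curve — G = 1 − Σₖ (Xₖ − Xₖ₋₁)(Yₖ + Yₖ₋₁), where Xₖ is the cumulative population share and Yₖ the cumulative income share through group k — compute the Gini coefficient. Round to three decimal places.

0.441

Cumulative income shares Yₖ: 0.0140, 0.0380, 0.0640, 0.0920, 0.1540, 0.2530, 0.3730, 0.5450, 0.7610, 1.0000
Σ (Xₖ−Xₖ₋₁)(Yₖ+Yₖ₋₁) = (1/10)(0.0140+0.0000) + (1/10)(0.0380+0.0140) + (1/10)(0.0640+0.0380) + (1/10)(0.0920+0.0640) + (1/10)(0.1540+0.0920) + (1/10)(0.2530+0.1540) + (1/10)(0.3730+0.2530) + (1/10)(0.5450+0.3730) + (1/10)(0.7610+0.5450) + (1/10)(1.0000+0.7610)
  = 0.0014 + 0.0052 + 0.0102 + 0.0156 + 0.0246 + 0.0407 + 0.0626 + 0.0918 + 0.1306 + 0.1761 = 0.5588
G = 1 − 0.5588 = 0.4412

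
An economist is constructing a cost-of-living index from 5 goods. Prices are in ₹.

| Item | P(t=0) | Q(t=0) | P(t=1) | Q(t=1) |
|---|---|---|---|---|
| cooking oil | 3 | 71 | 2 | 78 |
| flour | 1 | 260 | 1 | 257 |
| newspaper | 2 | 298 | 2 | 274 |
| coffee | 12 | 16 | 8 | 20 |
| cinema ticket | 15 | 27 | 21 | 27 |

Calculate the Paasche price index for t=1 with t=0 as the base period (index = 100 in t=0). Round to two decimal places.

Paasche price index uses current-period quantities as weights.
ΣP(t=1)·Q(t=1) = 2×78 + 1×257 + 2×274 + 8×20 + 21×27 = 156 + 257 + 548 + 160 + 567 = 1688
ΣP(t=0)·Q(t=1) = 3×78 + 1×257 + 2×274 + 12×20 + 15×27 = 234 + 257 + 548 + 240 + 405 = 1684
Index = 1688 / 1684 × 100 = 100.2375

100.24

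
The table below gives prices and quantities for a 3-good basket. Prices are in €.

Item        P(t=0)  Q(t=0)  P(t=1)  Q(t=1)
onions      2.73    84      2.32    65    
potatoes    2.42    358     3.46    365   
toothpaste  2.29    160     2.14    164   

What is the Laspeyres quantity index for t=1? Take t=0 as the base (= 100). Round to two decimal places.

98.24

Laspeyres quantity index uses base-period prices as weights.
ΣP(t=0)·Q(t=1) = 2.73×65 + 2.42×365 + 2.29×164 = 177.45 + 883.3 + 375.56 = 1436.31
ΣP(t=0)·Q(t=0) = 2.73×84 + 2.42×358 + 2.29×160 = 229.32 + 866.36 + 366.4 = 1462.08
Index = 1436.31 / 1462.08 × 100 = 98.2374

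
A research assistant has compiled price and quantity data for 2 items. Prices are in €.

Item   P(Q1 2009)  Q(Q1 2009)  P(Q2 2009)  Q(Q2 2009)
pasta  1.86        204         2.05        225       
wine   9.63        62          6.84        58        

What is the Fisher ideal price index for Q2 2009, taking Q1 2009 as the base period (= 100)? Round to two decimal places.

87.03

Laspeyres component (base-period weights):
ΣP(Q2 2009)Q(Q1 2009) = 2.05×204 + 6.84×62 = 418.2 + 424.08 = 842.28
ΣP(Q1 2009)Q(Q1 2009) = 1.86×204 + 9.63×62 = 379.44 + 597.06 = 976.5
L = 842.28 / 976.5 × 100 = 86.2550
Paasche component (current-period weights):
ΣP(Q2 2009)Q(Q2 2009) = 2.05×225 + 6.84×58 = 461.25 + 396.72 = 857.97
ΣP(Q1 2009)Q(Q2 2009) = 1.86×225 + 9.63×58 = 418.5 + 558.54 = 977.04
P = 857.97 / 977.04 × 100 = 87.8132
Fisher = √(L × P) = √(86.2550 × 87.8132) = 87.0306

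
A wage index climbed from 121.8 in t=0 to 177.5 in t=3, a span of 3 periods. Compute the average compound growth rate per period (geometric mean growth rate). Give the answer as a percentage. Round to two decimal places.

13.37%

Growth factor = (177.5/121.8)^(1/3) = (1.457307)^(1/3) = 1.133749
Growth rate = 1.133749 − 1 = 0.133749 = 13.3749%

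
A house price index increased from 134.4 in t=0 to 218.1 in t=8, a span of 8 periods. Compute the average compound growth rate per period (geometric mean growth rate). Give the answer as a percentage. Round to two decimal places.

6.24%

Growth factor = (218.1/134.4)^(1/8) = (1.622768)^(1/8) = 1.062385
Growth rate = 1.062385 − 1 = 0.062385 = 6.2385%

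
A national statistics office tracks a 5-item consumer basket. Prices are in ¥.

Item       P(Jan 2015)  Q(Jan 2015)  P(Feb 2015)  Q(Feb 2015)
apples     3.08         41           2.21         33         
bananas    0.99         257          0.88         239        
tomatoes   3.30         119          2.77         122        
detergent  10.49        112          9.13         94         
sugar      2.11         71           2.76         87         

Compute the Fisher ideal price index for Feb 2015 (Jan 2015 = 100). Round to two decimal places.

Laspeyres component (base-period weights):
ΣP(Feb 2015)Q(Jan 2015) = 2.21×41 + 0.88×257 + 2.77×119 + 9.13×112 + 2.76×71 = 90.61 + 226.16 + 329.63 + 1022.56 + 195.96 = 1864.92
ΣP(Jan 2015)Q(Jan 2015) = 3.08×41 + 0.99×257 + 3.30×119 + 10.49×112 + 2.11×71 = 126.28 + 254.43 + 392.7 + 1174.88 + 149.81 = 2098.1
L = 1864.92 / 2098.1 × 100 = 88.8861
Paasche component (current-period weights):
ΣP(Feb 2015)Q(Feb 2015) = 2.21×33 + 0.88×239 + 2.77×122 + 9.13×94 + 2.76×87 = 72.93 + 210.32 + 337.94 + 858.22 + 240.12 = 1719.53
ΣP(Jan 2015)Q(Feb 2015) = 3.08×33 + 0.99×239 + 3.30×122 + 10.49×94 + 2.11×87 = 101.64 + 236.61 + 402.6 + 986.06 + 183.57 = 1910.48
P = 1719.53 / 1910.48 × 100 = 90.0051
Fisher = √(L × P) = √(88.8861 × 90.0051) = 89.4439

89.44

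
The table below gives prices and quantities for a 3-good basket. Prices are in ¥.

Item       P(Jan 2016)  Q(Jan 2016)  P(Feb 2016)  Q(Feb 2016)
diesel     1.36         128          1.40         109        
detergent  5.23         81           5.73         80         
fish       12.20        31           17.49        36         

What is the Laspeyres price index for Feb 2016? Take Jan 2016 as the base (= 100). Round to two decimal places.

Laspeyres price index uses base-period quantities as weights.
ΣP(Feb 2016)·Q(Jan 2016) = 1.40×128 + 5.73×81 + 17.49×31 = 179.2 + 464.13 + 542.19 = 1185.52
ΣP(Jan 2016)·Q(Jan 2016) = 1.36×128 + 5.23×81 + 12.20×31 = 174.08 + 423.63 + 378.2 = 975.91
Index = 1185.52 / 975.91 × 100 = 121.4784

121.48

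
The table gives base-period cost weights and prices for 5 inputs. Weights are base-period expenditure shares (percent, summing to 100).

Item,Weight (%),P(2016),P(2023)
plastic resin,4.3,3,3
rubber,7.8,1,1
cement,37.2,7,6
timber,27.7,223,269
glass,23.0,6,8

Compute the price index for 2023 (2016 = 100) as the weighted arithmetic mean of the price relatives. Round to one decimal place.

plastic resin: 4.3 × (3/3) = 4.3 × 1.000000 = 4.3000
rubber: 7.8 × (1/1) = 7.8 × 1.000000 = 7.8000
cement: 37.2 × (6/7) = 37.2 × 0.857143 = 31.8857
timber: 27.7 × (269/223) = 27.7 × 1.206278 = 33.4139
glass: 23.0 × (8/6) = 23.0 × 1.333333 = 30.6667
Index = Σ wᵢ·(p₁ᵢ/p₀ᵢ) = 4.3000 + 7.8000 + 31.8857 + 33.4139 + 30.6667 = 108.0663

108.1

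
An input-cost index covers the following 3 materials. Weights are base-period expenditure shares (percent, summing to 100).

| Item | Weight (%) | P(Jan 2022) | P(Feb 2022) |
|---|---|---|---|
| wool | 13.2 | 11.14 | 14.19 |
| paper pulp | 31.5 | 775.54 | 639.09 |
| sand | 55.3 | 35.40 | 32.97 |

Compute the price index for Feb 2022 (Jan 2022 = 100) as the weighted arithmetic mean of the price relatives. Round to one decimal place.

wool: 13.2 × (14.19/11.14) = 13.2 × 1.273788 = 16.8140
paper pulp: 31.5 × (639.09/775.54) = 31.5 × 0.824058 = 25.9578
sand: 55.3 × (32.97/35.40) = 55.3 × 0.931356 = 51.5040
Index = Σ wᵢ·(p₁ᵢ/p₀ᵢ) = 16.8140 + 25.9578 + 51.5040 = 94.2758

94.3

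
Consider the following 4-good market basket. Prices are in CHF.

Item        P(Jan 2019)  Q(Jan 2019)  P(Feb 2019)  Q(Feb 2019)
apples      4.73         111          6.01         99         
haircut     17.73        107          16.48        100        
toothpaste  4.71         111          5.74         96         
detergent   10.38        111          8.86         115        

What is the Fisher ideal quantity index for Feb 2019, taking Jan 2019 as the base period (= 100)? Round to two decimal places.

Laspeyres component (base-period weights):
ΣP(Jan 2019)Q(Feb 2019) = 4.73×99 + 17.73×100 + 4.71×96 + 10.38×115 = 468.27 + 1773 + 452.16 + 1193.7 = 3887.13
ΣP(Jan 2019)Q(Jan 2019) = 4.73×111 + 17.73×107 + 4.71×111 + 10.38×111 = 525.03 + 1897.11 + 522.81 + 1152.18 = 4097.13
L = 3887.13 / 4097.13 × 100 = 94.8745
Paasche component (current-period weights):
ΣP(Feb 2019)Q(Feb 2019) = 6.01×99 + 16.48×100 + 5.74×96 + 8.86×115 = 594.99 + 1648 + 551.04 + 1018.9 = 3812.93
ΣP(Feb 2019)Q(Jan 2019) = 6.01×111 + 16.48×107 + 5.74×111 + 8.86×111 = 667.11 + 1763.36 + 637.14 + 983.46 = 4051.07
P = 3812.93 / 4051.07 × 100 = 94.1216
Fisher = √(L × P) = √(94.8745 × 94.1216) = 94.4973

94.50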